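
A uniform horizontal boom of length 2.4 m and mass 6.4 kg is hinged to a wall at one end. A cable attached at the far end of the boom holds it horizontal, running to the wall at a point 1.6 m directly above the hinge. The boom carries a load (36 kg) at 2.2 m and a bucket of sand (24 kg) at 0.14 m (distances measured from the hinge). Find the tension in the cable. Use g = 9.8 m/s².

Take moments about the hinge.
Beam weight: 6.4 × 9.8 = 62.72 N down at 1.2 m → arm 1.2 m, τ = 62.72 × 1.2 = 75.26 N·m clockwise.
Load: 36 × 9.8 = 352.8 N down at 2.2 m → arm 2.2 m, τ = 352.8 × 2.2 = 776.2 N·m clockwise.
Bucket of sand: 24 × 9.8 = 235.2 N down at 0.14 m → arm 0.14 m, τ = 235.2 × 0.14 = 32.93 N·m clockwise.
Total clockwise load moment = 884.4 N·m.
The cable tension T acts at 2.4 m; only its component perpendicular to the boom, T sinθ, produces torque. sinθ = h/√(h²+d²) = 1.6/√(1.6²+2.4²) = 0.5547.
For rotational equilibrium, T × 2.4 × 0.5547 = 884.4, so T = 884.4 / 1.331 = 664 N.

T ≈ 664 N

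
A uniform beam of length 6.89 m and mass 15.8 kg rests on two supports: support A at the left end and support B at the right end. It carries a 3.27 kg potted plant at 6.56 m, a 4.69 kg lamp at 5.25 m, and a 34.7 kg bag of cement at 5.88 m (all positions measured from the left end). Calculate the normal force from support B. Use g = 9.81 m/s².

R_B ≈ 434 N

Sum moments about support A (its reaction then has zero moment arm).
Beam weight: 15.8 × 9.81 = 155 N down at 3.445 m → arm 3.445 m, τ = 155 × 3.445 = 534 N·m clockwise.
Potted plant: 3.27 × 9.81 = 32.08 N down at 6.56 m → arm 6.56 m, τ = 32.08 × 6.56 = 210.4 N·m clockwise.
Lamp: 4.69 × 9.81 = 46.01 N down at 5.25 m → arm 5.25 m, τ = 46.01 × 5.25 = 241.6 N·m clockwise.
Bag of cement: 34.7 × 9.81 = 340.4 N down at 5.88 m → arm 5.88 m, τ = 340.4 × 5.88 = 2002 N·m clockwise.
Net load moment about support A = 2988 N·m clockwise.
Reaction R at support B is upward at 6.89 m, arm 6.89 m → moment R × 6.89 counterclockwise.
Στ = 0 ⇒ R × 6.89 = 2988 ⇒ R = 434 N.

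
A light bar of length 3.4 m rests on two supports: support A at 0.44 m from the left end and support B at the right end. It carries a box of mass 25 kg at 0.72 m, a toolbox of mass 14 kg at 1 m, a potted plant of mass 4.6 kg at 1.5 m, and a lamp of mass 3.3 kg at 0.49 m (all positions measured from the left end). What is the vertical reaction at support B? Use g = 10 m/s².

R_B ≈ 67.2 N

About support A:
Box: 25 × 10 = 250 N down at 0.72 m → arm 0.28 m, τ = 250 × 0.28 = 70 N·m clockwise.
Toolbox: 14 × 10 = 140 N down at 1 m → arm 0.56 m, τ = 140 × 0.56 = 78.4 N·m clockwise.
Potted plant: 4.6 × 10 = 46 N down at 1.5 m → arm 1.06 m, τ = 46 × 1.06 = 48.76 N·m clockwise.
Lamp: 3.3 × 10 = 33 N down at 0.49 m → arm 0.05 m, τ = 33 × 0.05 = 1.65 N·m clockwise.
Net load moment about support A = 198.8 N·m clockwise.
Reaction R at support B is upward at 3.4 m, arm 2.96 m → moment R × 2.96 counterclockwise.
Setting net torque to zero: R × 2.96 = 198.8 → R = 67.2 N.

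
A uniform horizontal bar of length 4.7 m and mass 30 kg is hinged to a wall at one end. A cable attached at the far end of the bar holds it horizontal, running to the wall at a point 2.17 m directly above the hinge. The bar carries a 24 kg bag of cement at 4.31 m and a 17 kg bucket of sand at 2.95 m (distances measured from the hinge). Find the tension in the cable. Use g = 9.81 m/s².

T ≈ 1120 N

About the hinge:
Beam weight: 30 × 9.81 = 294.3 N down at 2.35 m → arm 2.35 m, τ = 294.3 × 2.35 = 691.6 N·m clockwise.
Bag of cement: 24 × 9.81 = 235.4 N down at 4.31 m → arm 4.31 m, τ = 235.4 × 4.31 = 1015 N·m clockwise.
Bucket of sand: 17 × 9.81 = 166.8 N down at 2.95 m → arm 2.95 m, τ = 166.8 × 2.95 = 492.1 N·m clockwise.
Total clockwise load moment = 2199 N·m.
The cable tension T acts at 4.7 m; only its component perpendicular to the bar, T sinθ, produces torque. sinθ = h/√(h²+d²) = 2.17/√(2.17²+4.7²) = 0.4192.
For rotational equilibrium, T × 4.7 × 0.4192 = 2199, so T = 2199 / 1.97 = 1120 N.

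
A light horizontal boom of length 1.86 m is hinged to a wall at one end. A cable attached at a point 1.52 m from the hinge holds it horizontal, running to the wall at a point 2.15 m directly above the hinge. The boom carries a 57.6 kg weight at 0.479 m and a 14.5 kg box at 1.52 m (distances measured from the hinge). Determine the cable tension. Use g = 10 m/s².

Taking torques about the hinge:
Weight: 57.6 × 10 = 576 N down at 0.479 m → arm 0.479 m, τ = 576 × 0.479 = 275.9 N·m clockwise.
Box: 14.5 × 10 = 145 N down at 1.52 m → arm 1.52 m, τ = 145 × 1.52 = 220.4 N·m clockwise.
Total clockwise load moment = 496.3 N·m.
The cable tension T acts at 1.52 m; only its component perpendicular to the boom, T sinθ, produces torque. sinθ = h/√(h²+d²) = 2.15/√(2.15²+1.52²) = 0.8165.
Στ = 0 ⇒ T × 1.52 × 0.8165 = 496.3 ⇒ T = 496.3 / 1.241 = 400 N.

T ≈ 400 N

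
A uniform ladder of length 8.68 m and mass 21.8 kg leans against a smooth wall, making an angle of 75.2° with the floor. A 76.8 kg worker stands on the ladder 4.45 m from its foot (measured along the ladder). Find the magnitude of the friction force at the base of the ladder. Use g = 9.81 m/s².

Taking torques about the foot of the ladder:
Ladder weight 21.8×9.81 = 213.9 N acts at 4.34 m along the ladder; its horizontal arm is 4.34·cos75.2° = 1.109 m → τ = 237.2 N·m clockwise.
Worker: 76.8×9.81 = 753.4 N at 4.45 m → arm 1.137 m → τ = 856.6 N·m clockwise.
Wall normal N acts horizontally at the top; its moment arm is the height L sinθ = 8.68·sin75.2° = 8.392 m, counterclockwise.
Setting net torque to zero: N × 8.392 = 1094 → N = 130 N.
ΣFx = 0: friction at the foot balances the wall's push, so f = N_wall = 130 N.

f ≈ 130 N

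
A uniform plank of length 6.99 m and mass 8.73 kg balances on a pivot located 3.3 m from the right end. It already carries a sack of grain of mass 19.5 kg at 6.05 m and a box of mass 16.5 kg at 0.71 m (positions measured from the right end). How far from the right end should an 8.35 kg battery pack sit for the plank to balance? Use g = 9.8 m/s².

Choose the pivot (at 3.3 m from the right end) as the axis so the support reaction has zero arm there.
Beam weight: 8.73 × 9.8 = 85.55 N down at 3.495 m → arm 0.195 m, τ = 85.55 × 0.195 = 16.68 N·m counterclockwise.
Sack of grain: 19.5 × 9.8 = 191.1 N down at 6.05 m → arm 2.75 m, τ = 191.1 × 2.75 = 525.5 N·m counterclockwise.
Box: 16.5 × 9.8 = 161.7 N down at 0.71 m → arm 2.59 m, τ = 161.7 × 2.59 = 418.8 N·m clockwise.
Net moment of existing loads = 123.4 N·m counterclockwise.
The battery pack weighs 8.35 × 9.8 = 81.83 N and must supply an equal clockwise moment, so its lever arm about the pivot is 123.4 / 81.83 = 1.51 m.
That puts it at 3.3 − 1.51 = 1.79 m from the right end.

x ≈ 1.79 m from the right end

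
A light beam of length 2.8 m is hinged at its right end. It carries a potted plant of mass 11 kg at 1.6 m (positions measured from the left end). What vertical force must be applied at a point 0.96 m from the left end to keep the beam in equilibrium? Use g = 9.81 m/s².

Taking torques about the right end:
Potted plant: 11 × 9.81 = 107.9 N down at 1.6 m → arm 1.2 m, τ = 107.9 × 1.2 = 129.5 N·m counterclockwise.
Net moment of the loads = 129.5 N·m counterclockwise.
The upward force F acts at a point 0.96 m from the left end, arm 1.84 m, giving F × 1.84 clockwise.
For rotational equilibrium, F × 1.84 = 129.5, so F = 129.5 / 1.84 = 70.4 N.

F ≈ 70.4 N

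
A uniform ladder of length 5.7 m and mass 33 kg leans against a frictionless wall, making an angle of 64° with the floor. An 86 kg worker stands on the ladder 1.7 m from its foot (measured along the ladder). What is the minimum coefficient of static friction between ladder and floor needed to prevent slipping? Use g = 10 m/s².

Taking torques about the foot of the ladder:
Ladder weight 33×10 = 330 N acts at 2.85 m along the ladder; its horizontal arm is 2.85·cos64° = 1.249 m → τ = 412.2 N·m clockwise.
Worker: 86×10 = 860 N at 1.7 m → arm 0.7452 m → τ = 640.9 N·m clockwise.
Wall normal N acts horizontally at the top; its moment arm is the height L sinθ = 5.7·sin64° = 5.123 m, counterclockwise.
For rotational equilibrium, N × 5.123 = 1053, so N = 205.5 N.
ΣFx = 0 ⇒ f = N_wall = 205.5 N. ΣFy = 0 ⇒ N_floor = 1190 N.
μ_min = f / N_floor = 205.5 / 1190 = 0.173.

μ_min ≈ 0.173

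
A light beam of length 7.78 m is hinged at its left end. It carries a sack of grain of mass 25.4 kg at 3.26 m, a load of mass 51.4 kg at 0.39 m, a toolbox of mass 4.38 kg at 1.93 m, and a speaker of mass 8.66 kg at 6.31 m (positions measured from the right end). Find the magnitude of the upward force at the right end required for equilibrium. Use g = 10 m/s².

F ≈ 685 N

Sum moments about the left end (the unknown pivot reaction has zero arm there).
Sack of grain: 25.4 × 10 = 254 N down at 3.26 m → arm 4.52 m, τ = 254 × 4.52 = 1148 N·m clockwise.
Load: 51.4 × 10 = 514 N down at 0.39 m → arm 7.39 m, τ = 514 × 7.39 = 3798 N·m clockwise.
Toolbox: 4.38 × 10 = 43.8 N down at 1.93 m → arm 5.85 m, τ = 43.8 × 5.85 = 256.2 N·m clockwise.
Speaker: 8.66 × 10 = 86.6 N down at 6.31 m → arm 1.47 m, τ = 86.6 × 1.47 = 127.3 N·m clockwise.
Net moment of the loads = 5330 N·m clockwise.
The upward force F acts at the right end, arm 7.78 m, giving F × 7.78 counterclockwise.
Balancing moments: F × 7.78 = 5330, giving F = 5330 / 7.78 = 685 N.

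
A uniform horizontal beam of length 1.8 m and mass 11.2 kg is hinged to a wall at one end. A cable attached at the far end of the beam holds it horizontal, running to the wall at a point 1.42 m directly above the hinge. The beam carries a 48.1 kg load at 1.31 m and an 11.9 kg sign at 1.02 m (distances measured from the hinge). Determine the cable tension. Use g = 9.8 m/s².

T ≈ 749 N

About the hinge:
Beam weight: 11.2 × 9.8 = 109.8 N down at 0.9 m → arm 0.9 m, τ = 109.8 × 0.9 = 98.82 N·m clockwise.
Load: 48.1 × 9.8 = 471.4 N down at 1.31 m → arm 1.31 m, τ = 471.4 × 1.31 = 617.5 N·m clockwise.
Sign: 11.9 × 9.8 = 116.6 N down at 1.02 m → arm 1.02 m, τ = 116.6 × 1.02 = 118.9 N·m clockwise.
Total clockwise load moment = 835.2 N·m.
The cable tension T acts at 1.8 m; only its component perpendicular to the beam, T sinθ, produces torque. sinθ = h/√(h²+d²) = 1.42/√(1.42²+1.8²) = 0.6194.
Balancing moments: T × 1.8 × 0.6194 = 835.2, giving T = 835.2 / 1.115 = 749 N.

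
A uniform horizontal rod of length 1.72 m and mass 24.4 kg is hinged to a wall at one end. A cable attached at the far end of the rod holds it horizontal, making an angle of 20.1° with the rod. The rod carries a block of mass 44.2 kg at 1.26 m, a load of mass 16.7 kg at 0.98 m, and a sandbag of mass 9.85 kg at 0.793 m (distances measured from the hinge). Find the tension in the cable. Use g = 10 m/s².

T ≈ 1710 N

Choose the hinge as the axis so the unknown hinge reaction has zero arm there.
Beam weight: 24.4 × 10 = 244 N down at 0.86 m → arm 0.86 m, τ = 244 × 0.86 = 209.8 N·m clockwise.
Block: 44.2 × 10 = 442 N down at 1.26 m → arm 1.26 m, τ = 442 × 1.26 = 556.9 N·m clockwise.
Load: 16.7 × 10 = 167 N down at 0.98 m → arm 0.98 m, τ = 167 × 0.98 = 163.7 N·m clockwise.
Sandbag: 9.85 × 10 = 98.5 N down at 0.793 m → arm 0.793 m, τ = 98.5 × 0.793 = 78.11 N·m clockwise.
Total clockwise load moment = 1009 N·m.
The cable tension T acts at 1.72 m; only its component perpendicular to the rod, T sinθ, produces torque. sin 20.1° = 0.3437.
Στ = 0 ⇒ T × 1.72 × 0.3437 = 1009 ⇒ T = 1009 / 0.5912 = 1710 N.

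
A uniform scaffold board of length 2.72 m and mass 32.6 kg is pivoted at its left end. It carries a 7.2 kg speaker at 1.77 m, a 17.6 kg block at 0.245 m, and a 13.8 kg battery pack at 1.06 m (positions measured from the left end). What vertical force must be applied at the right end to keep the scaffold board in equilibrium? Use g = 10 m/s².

Take moments about the left end.
Beam weight: 32.6 × 10 = 326 N down at 1.36 m → arm 1.36 m, τ = 326 × 1.36 = 443.4 N·m clockwise.
Speaker: 7.2 × 10 = 72 N down at 1.77 m → arm 1.77 m, τ = 72 × 1.77 = 127.4 N·m clockwise.
Block: 17.6 × 10 = 176 N down at 0.245 m → arm 0.245 m, τ = 176 × 0.245 = 43.12 N·m clockwise.
Battery pack: 13.8 × 10 = 138 N down at 1.06 m → arm 1.06 m, τ = 138 × 1.06 = 146.3 N·m clockwise.
Net moment of the loads = 760.2 N·m clockwise.
The upward force F acts at the right end, arm 2.72 m, giving F × 2.72 counterclockwise.
Στ = 0 ⇒ F × 2.72 = 760.2 ⇒ F = 760.2 / 2.72 = 279 N.

F ≈ 279 N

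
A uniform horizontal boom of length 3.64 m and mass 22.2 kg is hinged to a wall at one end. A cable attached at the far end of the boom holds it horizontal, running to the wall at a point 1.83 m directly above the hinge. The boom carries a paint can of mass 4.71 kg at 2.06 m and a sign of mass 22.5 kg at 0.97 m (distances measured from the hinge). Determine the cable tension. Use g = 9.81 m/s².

T ≈ 432 N

Sum moments about the hinge (the unknown hinge reaction has zero arm there).
Beam weight: 22.2 × 9.81 = 217.8 N down at 1.82 m → arm 1.82 m, τ = 217.8 × 1.82 = 396.4 N·m clockwise.
Paint can: 4.71 × 9.81 = 46.21 N down at 2.06 m → arm 2.06 m, τ = 46.21 × 2.06 = 95.19 N·m clockwise.
Sign: 22.5 × 9.81 = 220.7 N down at 0.97 m → arm 0.97 m, τ = 220.7 × 0.97 = 214.1 N·m clockwise.
Total clockwise load moment = 705.7 N·m.
The cable tension T acts at 3.64 m; only its component perpendicular to the boom, T sinθ, produces torque. sinθ = h/√(h²+d²) = 1.83/√(1.83²+3.64²) = 0.4492.
Setting net torque to zero: T × 3.64 × 0.4492 = 705.7 → T = 705.7 / 1.635 = 432 N.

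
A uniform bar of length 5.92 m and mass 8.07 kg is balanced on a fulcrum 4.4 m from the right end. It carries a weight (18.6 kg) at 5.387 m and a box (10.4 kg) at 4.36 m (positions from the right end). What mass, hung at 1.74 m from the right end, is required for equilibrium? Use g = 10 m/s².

Taking torques about the fulcrum (at 4.4 m from the right end):
Beam weight: 8.07 × 10 = 80.7 N down at 2.96 m → arm 1.44 m, τ = 80.7 × 1.44 = 116.2 N·m clockwise.
Weight: 18.6 × 10 = 186 N down at 5.387 m → arm 0.987 m, τ = 186 × 0.987 = 183.6 N·m counterclockwise.
Box: 10.4 × 10 = 104 N down at 4.36 m → arm 0.04 m, τ = 104 × 0.04 = 4.16 N·m clockwise.
Net moment of known loads = 63.24 N·m counterclockwise.
An unknown mass m at 1.74 m has arm 2.66 m; its moment is m·g·2.66 clockwise.
For rotational equilibrium, m × 10 × 2.66 = 63.24, so m = 63.24 / (10 × 2.66) = 2.38 kg.

m ≈ 2.38 kg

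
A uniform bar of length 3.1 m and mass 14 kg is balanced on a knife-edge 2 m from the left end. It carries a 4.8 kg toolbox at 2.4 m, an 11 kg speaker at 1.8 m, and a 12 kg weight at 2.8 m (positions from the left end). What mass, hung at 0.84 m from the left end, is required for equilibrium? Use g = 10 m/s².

m ≈ 2.6 kg

About the knife-edge (at 2 m from the left end):
Beam weight: 14 × 10 = 140 N down at 1.55 m → arm 0.45 m, τ = 140 × 0.45 = 63 N·m counterclockwise.
Toolbox: 4.8 × 10 = 48 N down at 2.4 m → arm 0.4 m, τ = 48 × 0.4 = 19.2 N·m clockwise.
Speaker: 11 × 10 = 110 N down at 1.8 m → arm 0.2 m, τ = 110 × 0.2 = 22 N·m counterclockwise.
Weight: 12 × 10 = 120 N down at 2.8 m → arm 0.8 m, τ = 120 × 0.8 = 96 N·m clockwise.
Net moment of known loads = 30.2 N·m clockwise.
An unknown mass m at 0.84 m has arm 1.16 m; its moment is m·g·1.16 counterclockwise.
For rotational equilibrium, m × 10 × 1.16 = 30.2, so m = 30.2 / (10 × 1.16) = 2.6 kg.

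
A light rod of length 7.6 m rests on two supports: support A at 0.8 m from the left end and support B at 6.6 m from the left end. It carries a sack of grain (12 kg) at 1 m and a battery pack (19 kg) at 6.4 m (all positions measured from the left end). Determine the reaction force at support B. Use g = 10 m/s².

Taking torques about support A:
Sack of grain: 12 × 10 = 120 N down at 1 m → arm 0.2 m, τ = 120 × 0.2 = 24 N·m clockwise.
Battery pack: 19 × 10 = 190 N down at 6.4 m → arm 5.6 m, τ = 190 × 5.6 = 1064 N·m clockwise.
Net load moment about support A = 1088 N·m clockwise.
Reaction R at support B is upward at 6.6 m, arm 5.8 m → moment R × 5.8 counterclockwise.
Στ = 0 ⇒ R × 5.8 = 1088 ⇒ R = 188 N.

R_B ≈ 188 N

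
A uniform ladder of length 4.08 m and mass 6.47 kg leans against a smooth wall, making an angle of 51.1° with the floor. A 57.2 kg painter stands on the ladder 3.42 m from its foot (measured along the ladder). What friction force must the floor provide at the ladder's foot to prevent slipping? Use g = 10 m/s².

Take moments about the foot of the ladder.
Ladder weight 6.47×10 = 64.7 N acts at 2.04 m along the ladder; its horizontal arm is 2.04·cos51.1° = 1.281 m → τ = 82.88 N·m clockwise.
Painter: 57.2×10 = 572 N at 3.42 m → arm 2.148 m → τ = 1229 N·m clockwise.
Wall normal N acts horizontally at the top; its moment arm is the height L sinθ = 4.08·sin51.1° = 3.175 m, counterclockwise.
Balancing moments: N × 3.175 = 1312, giving N = 413 N.
ΣFx = 0: friction at the foot balances the wall's push, so f = N_wall = 413 N.

f ≈ 413 N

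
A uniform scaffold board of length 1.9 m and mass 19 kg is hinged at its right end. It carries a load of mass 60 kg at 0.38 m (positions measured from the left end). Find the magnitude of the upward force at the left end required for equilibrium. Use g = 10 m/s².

About the right end:
Beam weight: 19 × 10 = 190 N down at 0.95 m → arm 0.95 m, τ = 190 × 0.95 = 180.5 N·m counterclockwise.
Load: 60 × 10 = 600 N down at 0.38 m → arm 1.52 m, τ = 600 × 1.52 = 912 N·m counterclockwise.
Net moment of the loads = 1092 N·m counterclockwise.
The upward force F acts at the left end, arm 1.9 m, giving F × 1.9 clockwise.
For rotational equilibrium, F × 1.9 = 1092, so F = 1092 / 1.9 = 575 N.

F ≈ 575 N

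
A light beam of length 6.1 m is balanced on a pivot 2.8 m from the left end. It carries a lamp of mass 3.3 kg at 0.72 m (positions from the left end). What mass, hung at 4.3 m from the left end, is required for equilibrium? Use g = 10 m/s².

About the pivot (at 2.8 m from the left end):
Lamp: 3.3 × 10 = 33 N down at 0.72 m → arm 2.08 m, τ = 33 × 2.08 = 68.64 N·m counterclockwise.
Net moment of known loads = 68.64 N·m counterclockwise.
An unknown mass m at 4.3 m has arm 1.5 m; its moment is m·g·1.5 clockwise.
For rotational equilibrium, m × 10 × 1.5 = 68.64, so m = 68.64 / (10 × 1.5) = 4.58 kg.

m ≈ 4.58 kg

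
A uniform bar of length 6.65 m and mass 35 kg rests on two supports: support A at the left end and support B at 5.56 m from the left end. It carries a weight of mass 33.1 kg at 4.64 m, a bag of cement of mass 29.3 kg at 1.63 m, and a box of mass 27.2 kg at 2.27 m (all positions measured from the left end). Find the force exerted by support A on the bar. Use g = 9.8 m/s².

Sum moments about support B (its reaction then has zero moment arm).
Beam weight: 35 × 9.8 = 343 N down at 3.325 m → arm 2.235 m, τ = 343 × 2.235 = 766.6 N·m counterclockwise.
Weight: 33.1 × 9.8 = 324.4 N down at 4.64 m → arm 0.92 m, τ = 324.4 × 0.92 = 298.4 N·m counterclockwise.
Bag of cement: 29.3 × 9.8 = 287.1 N down at 1.63 m → arm 3.93 m, τ = 287.1 × 3.93 = 1128 N·m counterclockwise.
Box: 27.2 × 9.8 = 266.6 N down at 2.27 m → arm 3.29 m, τ = 266.6 × 3.29 = 877.1 N·m counterclockwise.
Net load moment about support B = 3070 N·m counterclockwise.
Reaction R at support A is upward at 0 m, arm 5.56 m → moment R × 5.56 clockwise.
Balancing moments: R × 5.56 = 3070, giving R = 552 N.

R_A ≈ 552 N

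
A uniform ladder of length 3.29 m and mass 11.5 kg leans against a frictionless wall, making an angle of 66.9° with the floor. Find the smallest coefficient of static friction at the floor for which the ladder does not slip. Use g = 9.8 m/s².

Choose the foot of the ladder as the axis so the floor normal and friction both act there and drop out.
Ladder weight 11.5×9.8 = 112.7 N acts at 1.645 m along the ladder; its horizontal arm is 1.645·cos66.9° = 0.6454 m → τ = 72.74 N·m clockwise.
Wall normal N acts horizontally at the top; its moment arm is the height L sinθ = 3.29·sin66.9° = 3.026 m, counterclockwise.
Στ = 0 ⇒ N × 3.026 = 72.74 ⇒ N = 24.04 N.
ΣFx = 0 ⇒ f = N_wall = 24.04 N. ΣFy = 0 ⇒ N_floor = 112.7 N.
μ_min = f / N_floor = 24.04 / 112.7 = 0.213.

μ_min ≈ 0.213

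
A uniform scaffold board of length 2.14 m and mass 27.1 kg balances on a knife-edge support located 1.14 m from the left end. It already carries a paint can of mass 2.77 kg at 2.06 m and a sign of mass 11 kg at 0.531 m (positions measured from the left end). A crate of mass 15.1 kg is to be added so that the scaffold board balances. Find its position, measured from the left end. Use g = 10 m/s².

Sum moments about the knife-edge support (at 1.14 m from the left end) (the support reaction has zero arm there).
Beam weight: 27.1 × 10 = 271 N down at 1.07 m → arm 0.07 m, τ = 271 × 0.07 = 18.97 N·m counterclockwise.
Paint can: 2.77 × 10 = 27.7 N down at 2.06 m → arm 0.92 m, τ = 27.7 × 0.92 = 25.48 N·m clockwise.
Sign: 11 × 10 = 110 N down at 0.531 m → arm 0.609 m, τ = 110 × 0.609 = 66.99 N·m counterclockwise.
Net moment of existing loads = 60.48 N·m counterclockwise.
The crate weighs 15.1 × 10 = 151 N and must supply an equal clockwise moment, so its lever arm about the knife-edge support is 60.48 / 151 = 0.401 m.
That puts it at 1.14 + 0.401 = 1.54 m from the left end.

x ≈ 1.54 m from the left end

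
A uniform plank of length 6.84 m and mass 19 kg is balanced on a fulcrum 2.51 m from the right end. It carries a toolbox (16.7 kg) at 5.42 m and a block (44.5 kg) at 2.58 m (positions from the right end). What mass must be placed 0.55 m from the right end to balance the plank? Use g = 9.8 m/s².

m ≈ 35.2 kg

Sum moments about the fulcrum (at 2.51 m from the right end) (the support reaction has zero arm there).
Beam weight: 19 × 9.8 = 186.2 N down at 3.42 m → arm 0.91 m, τ = 186.2 × 0.91 = 169.4 N·m counterclockwise.
Toolbox: 16.7 × 9.8 = 163.7 N down at 5.42 m → arm 2.91 m, τ = 163.7 × 2.91 = 476.4 N·m counterclockwise.
Block: 44.5 × 9.8 = 436.1 N down at 2.58 m → arm 0.07 m, τ = 436.1 × 0.07 = 30.53 N·m counterclockwise.
Net moment of known loads = 676.3 N·m counterclockwise.
An unknown mass m at 0.55 m has arm 1.96 m; its moment is m·g·1.96 clockwise.
Balancing moments: m × 9.8 × 1.96 = 676.3, giving m = 676.3 / (9.8 × 1.96) = 35.2 kg.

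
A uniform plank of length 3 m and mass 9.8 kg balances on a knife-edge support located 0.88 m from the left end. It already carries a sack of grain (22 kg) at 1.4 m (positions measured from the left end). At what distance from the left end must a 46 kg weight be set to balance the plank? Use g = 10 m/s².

x ≈ 0.499 m from the left end

Choose the knife-edge support (at 0.88 m from the left end) as the axis so the support reaction has zero arm there.
Beam weight: 9.8 × 10 = 98 N down at 1.5 m → arm 0.62 m, τ = 98 × 0.62 = 60.76 N·m clockwise.
Sack of grain: 22 × 10 = 220 N down at 1.4 m → arm 0.52 m, τ = 220 × 0.52 = 114.4 N·m clockwise.
Net moment of existing loads = 175.2 N·m clockwise.
The weight weighs 46 × 10 = 460 N and must supply an equal counterclockwise moment, so its lever arm about the knife-edge support is 175.2 / 460 = 0.381 m.
That puts it at 0.88 − 0.381 = 0.499 m from the left end.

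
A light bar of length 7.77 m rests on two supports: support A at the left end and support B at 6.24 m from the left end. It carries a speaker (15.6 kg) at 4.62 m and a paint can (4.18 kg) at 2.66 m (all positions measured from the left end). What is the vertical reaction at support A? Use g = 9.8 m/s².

R_A ≈ 63.2 N

About support B:
Speaker: 15.6 × 9.8 = 152.9 N down at 4.62 m → arm 1.62 m, τ = 152.9 × 1.62 = 247.7 N·m counterclockwise.
Paint can: 4.18 × 9.8 = 40.96 N down at 2.66 m → arm 3.58 m, τ = 40.96 × 3.58 = 146.6 N·m counterclockwise.
Net load moment about support B = 394.3 N·m counterclockwise.
Reaction R at support A is upward at 0 m, arm 6.24 m → moment R × 6.24 clockwise.
For rotational equilibrium, R × 6.24 = 394.3, so R = 63.2 N.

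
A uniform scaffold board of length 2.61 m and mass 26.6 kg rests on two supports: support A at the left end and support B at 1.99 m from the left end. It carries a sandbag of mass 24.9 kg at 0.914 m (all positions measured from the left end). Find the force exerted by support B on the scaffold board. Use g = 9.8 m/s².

R_B ≈ 283 N

Sum moments about support A (its reaction then has zero moment arm).
Beam weight: 26.6 × 9.8 = 260.7 N down at 1.305 m → arm 1.305 m, τ = 260.7 × 1.305 = 340.2 N·m clockwise.
Sandbag: 24.9 × 9.8 = 244 N down at 0.914 m → arm 0.914 m, τ = 244 × 0.914 = 223 N·m clockwise.
Net load moment about support A = 563.2 N·m clockwise.
Reaction R at support B is upward at 1.99 m, arm 1.99 m → moment R × 1.99 counterclockwise.
Στ = 0 ⇒ R × 1.99 = 563.2 ⇒ R = 283 N.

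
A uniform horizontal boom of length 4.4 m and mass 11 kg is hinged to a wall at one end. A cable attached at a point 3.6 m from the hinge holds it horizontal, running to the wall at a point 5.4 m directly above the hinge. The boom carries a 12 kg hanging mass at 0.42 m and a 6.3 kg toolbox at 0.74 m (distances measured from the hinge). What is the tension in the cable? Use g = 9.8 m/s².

T ≈ 111 N

About the hinge:
Beam weight: 11 × 9.8 = 107.8 N down at 2.2 m → arm 2.2 m, τ = 107.8 × 2.2 = 237.2 N·m clockwise.
Hanging mass: 12 × 9.8 = 117.6 N down at 0.42 m → arm 0.42 m, τ = 117.6 × 0.42 = 49.39 N·m clockwise.
Toolbox: 6.3 × 9.8 = 61.74 N down at 0.74 m → arm 0.74 m, τ = 61.74 × 0.74 = 45.69 N·m clockwise.
Total clockwise load moment = 332.3 N·m.
The cable tension T acts at 3.6 m; only its component perpendicular to the boom, T sinθ, produces torque. sinθ = h/√(h²+d²) = 5.4/√(5.4²+3.6²) = 0.8321.
Στ = 0 ⇒ T × 3.6 × 0.8321 = 332.3 ⇒ T = 332.3 / 2.996 = 111 N.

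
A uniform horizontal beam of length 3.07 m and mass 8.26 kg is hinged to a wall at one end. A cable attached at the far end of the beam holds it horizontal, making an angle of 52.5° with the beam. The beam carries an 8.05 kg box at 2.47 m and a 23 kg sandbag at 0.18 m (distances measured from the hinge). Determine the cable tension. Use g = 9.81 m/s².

T ≈ 148 N

Taking torques about the hinge:
Beam weight: 8.26 × 9.81 = 81.03 N down at 1.535 m → arm 1.535 m, τ = 81.03 × 1.535 = 124.4 N·m clockwise.
Box: 8.05 × 9.81 = 78.97 N down at 2.47 m → arm 2.47 m, τ = 78.97 × 2.47 = 195.1 N·m clockwise.
Sandbag: 23 × 9.81 = 225.6 N down at 0.18 m → arm 0.18 m, τ = 225.6 × 0.18 = 40.61 N·m clockwise.
Total clockwise load moment = 360.1 N·m.
The cable tension T acts at 3.07 m; only its component perpendicular to the beam, T sinθ, produces torque. sin 52.5° = 0.7934.
For rotational equilibrium, T × 3.07 × 0.7934 = 360.1, so T = 360.1 / 2.436 = 148 N.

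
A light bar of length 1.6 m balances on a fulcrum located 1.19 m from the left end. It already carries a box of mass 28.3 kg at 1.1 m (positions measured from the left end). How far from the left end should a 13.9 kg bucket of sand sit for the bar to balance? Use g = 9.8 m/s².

Choose the fulcrum (at 1.19 m from the left end) as the axis so the support reaction has zero arm there.
Box: 28.3 × 9.8 = 277.3 N down at 1.1 m → arm 0.09 m, τ = 277.3 × 0.09 = 24.96 N·m counterclockwise.
Net moment of existing loads = 24.96 N·m counterclockwise.
The bucket of sand weighs 13.9 × 9.8 = 136.2 N and must supply an equal clockwise moment, so its lever arm about the fulcrum is 24.96 / 136.2 = 0.183 m.
That puts it at 1.19 + 0.183 = 1.37 m from the left end.

x ≈ 1.37 m from the left end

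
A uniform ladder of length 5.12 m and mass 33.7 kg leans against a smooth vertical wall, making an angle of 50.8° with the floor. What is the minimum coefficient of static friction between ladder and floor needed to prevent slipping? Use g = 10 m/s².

μ_min ≈ 0.408

Taking torques about the foot of the ladder:
Ladder weight 33.7×10 = 337 N acts at 2.56 m along the ladder; its horizontal arm is 2.56·cos50.8° = 1.618 m → τ = 545.3 N·m clockwise.
Wall normal N acts horizontally at the top; its moment arm is the height L sinθ = 5.12·sin50.8° = 3.968 m, counterclockwise.
Στ = 0 ⇒ N × 3.968 = 545.3 ⇒ N = 137.4 N.
ΣFx = 0 ⇒ f = N_wall = 137.4 N. ΣFy = 0 ⇒ N_floor = 337 N.
μ_min = f / N_floor = 137.4 / 337 = 0.408.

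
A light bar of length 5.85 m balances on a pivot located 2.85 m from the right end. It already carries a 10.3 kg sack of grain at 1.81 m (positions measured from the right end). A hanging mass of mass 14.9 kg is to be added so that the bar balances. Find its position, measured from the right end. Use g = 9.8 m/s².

x ≈ 3.57 m from the right end

About the pivot (at 2.85 m from the right end):
Sack of grain: 10.3 × 9.8 = 100.9 N down at 1.81 m → arm 1.04 m, τ = 100.9 × 1.04 = 104.9 N·m clockwise.
Net moment of existing loads = 104.9 N·m clockwise.
The hanging mass weighs 14.9 × 9.8 = 146 N and must supply an equal counterclockwise moment, so its lever arm about the pivot is 104.9 / 146 = 0.718 m.
That puts it at 2.85 + 0.718 = 3.57 m from the right end.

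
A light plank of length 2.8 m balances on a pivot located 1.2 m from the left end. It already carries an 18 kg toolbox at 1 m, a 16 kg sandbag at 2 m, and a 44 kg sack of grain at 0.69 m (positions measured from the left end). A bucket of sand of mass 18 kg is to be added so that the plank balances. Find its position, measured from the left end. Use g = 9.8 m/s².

Sum moments about the pivot (at 1.2 m from the left end) (the support reaction has zero arm there).
Toolbox: 18 × 9.8 = 176.4 N down at 1 m → arm 0.2 m, τ = 176.4 × 0.2 = 35.28 N·m counterclockwise.
Sandbag: 16 × 9.8 = 156.8 N down at 2 m → arm 0.8 m, τ = 156.8 × 0.8 = 125.4 N·m clockwise.
Sack of grain: 44 × 9.8 = 431.2 N down at 0.69 m → arm 0.51 m, τ = 431.2 × 0.51 = 219.9 N·m counterclockwise.
Net moment of existing loads = 129.8 N·m counterclockwise.
The bucket of sand weighs 18 × 9.8 = 176.4 N and must supply an equal clockwise moment, so its lever arm about the pivot is 129.8 / 176.4 = 0.736 m.
That puts it at 1.2 + 0.736 = 1.94 m from the left end.

x ≈ 1.94 m from the left end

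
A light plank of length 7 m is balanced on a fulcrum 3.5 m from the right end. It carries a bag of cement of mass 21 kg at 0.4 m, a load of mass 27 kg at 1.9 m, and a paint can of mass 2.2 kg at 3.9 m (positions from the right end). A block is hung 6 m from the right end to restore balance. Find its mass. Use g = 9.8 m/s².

m ≈ 43 kg

About the fulcrum (at 3.5 m from the right end):
Bag of cement: 21 × 9.8 = 205.8 N down at 0.4 m → arm 3.1 m, τ = 205.8 × 3.1 = 638 N·m clockwise.
Load: 27 × 9.8 = 264.6 N down at 1.9 m → arm 1.6 m, τ = 264.6 × 1.6 = 423.4 N·m clockwise.
Paint can: 2.2 × 9.8 = 21.56 N down at 3.9 m → arm 0.4 m, τ = 21.56 × 0.4 = 8.624 N·m counterclockwise.
Net moment of known loads = 1053 N·m clockwise.
An unknown mass m at 6 m has arm 2.5 m; its moment is m·g·2.5 counterclockwise.
Setting net torque to zero: m × 9.8 × 2.5 = 1053 → m = 1053 / (9.8 × 2.5) = 43 kg.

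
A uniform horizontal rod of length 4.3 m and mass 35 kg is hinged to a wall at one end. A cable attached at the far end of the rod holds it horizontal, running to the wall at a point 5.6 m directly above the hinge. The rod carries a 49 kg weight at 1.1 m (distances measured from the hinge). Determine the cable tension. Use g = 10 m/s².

T ≈ 379 N

Sum moments about the hinge (the unknown hinge reaction has zero arm there).
Beam weight: 35 × 10 = 350 N down at 2.15 m → arm 2.15 m, τ = 350 × 2.15 = 752.5 N·m clockwise.
Weight: 49 × 10 = 490 N down at 1.1 m → arm 1.1 m, τ = 490 × 1.1 = 539 N·m clockwise.
Total clockwise load moment = 1292 N·m.
The cable tension T acts at 4.3 m; only its component perpendicular to the rod, T sinθ, produces torque. sinθ = h/√(h²+d²) = 5.6/√(5.6²+4.3²) = 0.7932.
Balancing moments: T × 4.3 × 0.7932 = 1292, giving T = 1292 / 3.411 = 379 N.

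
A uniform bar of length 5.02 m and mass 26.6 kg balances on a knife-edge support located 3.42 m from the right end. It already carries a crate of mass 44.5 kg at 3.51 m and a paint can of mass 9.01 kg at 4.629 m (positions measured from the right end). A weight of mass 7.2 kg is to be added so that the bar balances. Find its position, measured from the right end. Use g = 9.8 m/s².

x ≈ 4.71 m from the right end

Taking torques about the knife-edge support (at 3.42 m from the right end):
Beam weight: 26.6 × 9.8 = 260.7 N down at 2.51 m → arm 0.91 m, τ = 260.7 × 0.91 = 237.2 N·m clockwise.
Crate: 44.5 × 9.8 = 436.1 N down at 3.51 m → arm 0.09 m, τ = 436.1 × 0.09 = 39.25 N·m counterclockwise.
Paint can: 9.01 × 9.8 = 88.3 N down at 4.629 m → arm 1.209 m, τ = 88.3 × 1.209 = 106.8 N·m counterclockwise.
Net moment of existing loads = 91.15 N·m clockwise.
The weight weighs 7.2 × 9.8 = 70.56 N and must supply an equal counterclockwise moment, so its lever arm about the knife-edge support is 91.15 / 70.56 = 1.29 m.
That puts it at 3.42 + 1.29 = 4.71 m from the right end.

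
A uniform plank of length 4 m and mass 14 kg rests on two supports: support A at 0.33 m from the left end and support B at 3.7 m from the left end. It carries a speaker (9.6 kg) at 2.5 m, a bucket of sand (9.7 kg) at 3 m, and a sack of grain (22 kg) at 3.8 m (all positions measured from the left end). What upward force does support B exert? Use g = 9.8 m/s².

R_B ≈ 426 N

Take moments about support A.
Beam weight: 14 × 9.8 = 137.2 N down at 2 m → arm 1.67 m, τ = 137.2 × 1.67 = 229.1 N·m clockwise.
Speaker: 9.6 × 9.8 = 94.08 N down at 2.5 m → arm 2.17 m, τ = 94.08 × 2.17 = 204.2 N·m clockwise.
Bucket of sand: 9.7 × 9.8 = 95.06 N down at 3 m → arm 2.67 m, τ = 95.06 × 2.67 = 253.8 N·m clockwise.
Sack of grain: 22 × 9.8 = 215.6 N down at 3.8 m → arm 3.47 m, τ = 215.6 × 3.47 = 748.1 N·m clockwise.
Net load moment about support A = 1435 N·m clockwise.
Reaction R at support B is upward at 3.7 m, arm 3.37 m → moment R × 3.37 counterclockwise.
Στ = 0 ⇒ R × 3.37 = 1435 ⇒ R = 426 N.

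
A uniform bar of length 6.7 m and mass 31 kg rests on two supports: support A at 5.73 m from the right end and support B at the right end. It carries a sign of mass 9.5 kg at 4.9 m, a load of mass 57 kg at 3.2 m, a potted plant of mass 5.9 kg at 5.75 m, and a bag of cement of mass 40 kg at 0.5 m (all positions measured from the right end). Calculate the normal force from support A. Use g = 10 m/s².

R_A ≈ 675 N

Choose support B as the axis so its reaction then has zero moment arm.
Beam weight: 31 × 10 = 310 N down at 3.35 m → arm 3.35 m, τ = 310 × 3.35 = 1038 N·m counterclockwise.
Sign: 9.5 × 10 = 95 N down at 4.9 m → arm 4.9 m, τ = 95 × 4.9 = 465.5 N·m counterclockwise.
Load: 57 × 10 = 570 N down at 3.2 m → arm 3.2 m, τ = 570 × 3.2 = 1824 N·m counterclockwise.
Potted plant: 5.9 × 10 = 59 N down at 5.75 m → arm 5.75 m, τ = 59 × 5.75 = 339.2 N·m counterclockwise.
Bag of cement: 40 × 10 = 400 N down at 0.5 m → arm 0.5 m, τ = 400 × 0.5 = 200 N·m counterclockwise.
Net load moment about support B = 3867 N·m counterclockwise.
Reaction R at support A is upward at 5.73 m, arm 5.73 m → moment R × 5.73 clockwise.
Balancing moments: R × 5.73 = 3867, giving R = 675 N.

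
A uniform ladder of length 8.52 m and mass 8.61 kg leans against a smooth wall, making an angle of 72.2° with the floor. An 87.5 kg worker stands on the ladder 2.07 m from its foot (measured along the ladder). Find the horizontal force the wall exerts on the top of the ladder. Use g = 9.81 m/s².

N_wall ≈ 80.5 N

About the foot of the ladder:
Ladder weight 8.61×9.81 = 84.46 N acts at 4.26 m along the ladder; its horizontal arm is 4.26·cos72.2° = 1.302 m → τ = 110 N·m clockwise.
Worker: 87.5×9.81 = 858.4 N at 2.07 m → arm 0.6328 m → τ = 543.2 N·m clockwise.
Wall normal N acts horizontally at the top; its moment arm is the height L sinθ = 8.52·sin72.2° = 8.112 m, counterclockwise.
Balancing moments: N × 8.112 = 653.2, giving N = 80.5 N.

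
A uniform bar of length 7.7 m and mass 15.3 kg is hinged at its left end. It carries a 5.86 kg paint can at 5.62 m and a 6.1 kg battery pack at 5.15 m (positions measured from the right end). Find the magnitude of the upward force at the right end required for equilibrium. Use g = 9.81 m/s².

F ≈ 110 N

Take moments about the left end.
Beam weight: 15.3 × 9.81 = 150.1 N down at 3.85 m → arm 3.85 m, τ = 150.1 × 3.85 = 577.9 N·m clockwise.
Paint can: 5.86 × 9.81 = 57.49 N down at 5.62 m → arm 2.08 m, τ = 57.49 × 2.08 = 119.6 N·m clockwise.
Battery pack: 6.1 × 9.81 = 59.84 N down at 5.15 m → arm 2.55 m, τ = 59.84 × 2.55 = 152.6 N·m clockwise.
Net moment of the loads = 850.1 N·m clockwise.
The upward force F acts at the right end, arm 7.7 m, giving F × 7.7 counterclockwise.
Setting net torque to zero: F × 7.7 = 850.1 → F = 850.1 / 7.7 = 110 N.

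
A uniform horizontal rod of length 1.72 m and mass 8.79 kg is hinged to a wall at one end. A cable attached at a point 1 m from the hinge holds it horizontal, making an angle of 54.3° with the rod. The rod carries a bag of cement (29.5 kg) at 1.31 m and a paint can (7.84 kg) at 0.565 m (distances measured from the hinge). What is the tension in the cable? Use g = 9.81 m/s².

T ≈ 612 N

Choose the hinge as the axis so the unknown hinge reaction has zero arm there.
Beam weight: 8.79 × 9.81 = 86.23 N down at 0.86 m → arm 0.86 m, τ = 86.23 × 0.86 = 74.16 N·m clockwise.
Bag of cement: 29.5 × 9.81 = 289.4 N down at 1.31 m → arm 1.31 m, τ = 289.4 × 1.31 = 379.1 N·m clockwise.
Paint can: 7.84 × 9.81 = 76.91 N down at 0.565 m → arm 0.565 m, τ = 76.91 × 0.565 = 43.45 N·m clockwise.
Total clockwise load moment = 496.7 N·m.
The cable tension T acts at 1 m; only its component perpendicular to the rod, T sinθ, produces torque. sin 54.3° = 0.8121.
For rotational equilibrium, T × 1 × 0.8121 = 496.7, so T = 496.7 / 0.8121 = 612 N.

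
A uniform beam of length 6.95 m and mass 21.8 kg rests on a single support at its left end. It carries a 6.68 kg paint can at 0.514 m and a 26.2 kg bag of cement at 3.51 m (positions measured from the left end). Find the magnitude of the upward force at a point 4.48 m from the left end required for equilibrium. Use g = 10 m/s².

F ≈ 382 N

Choose the left end as the axis so the unknown pivot reaction has zero arm there.
Beam weight: 21.8 × 10 = 218 N down at 3.475 m → arm 3.475 m, τ = 218 × 3.475 = 757.6 N·m clockwise.
Paint can: 6.68 × 10 = 66.8 N down at 0.514 m → arm 0.514 m, τ = 66.8 × 0.514 = 34.34 N·m clockwise.
Bag of cement: 26.2 × 10 = 262 N down at 3.51 m → arm 3.51 m, τ = 262 × 3.51 = 919.6 N·m clockwise.
Net moment of the loads = 1712 N·m clockwise.
The upward force F acts at a point 4.48 m from the left end, arm 4.48 m, giving F × 4.48 counterclockwise.
Στ = 0 ⇒ F × 4.48 = 1712 ⇒ F = 1712 / 4.48 = 382 N.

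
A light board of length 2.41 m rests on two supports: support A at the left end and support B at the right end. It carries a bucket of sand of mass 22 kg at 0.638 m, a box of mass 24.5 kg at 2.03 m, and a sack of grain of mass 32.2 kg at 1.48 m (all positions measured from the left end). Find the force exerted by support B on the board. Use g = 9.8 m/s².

R_B ≈ 453 N

Choose support A as the axis so its reaction then has zero moment arm.
Bucket of sand: 22 × 9.8 = 215.6 N down at 0.638 m → arm 0.638 m, τ = 215.6 × 0.638 = 137.6 N·m clockwise.
Box: 24.5 × 9.8 = 240.1 N down at 2.03 m → arm 2.03 m, τ = 240.1 × 2.03 = 487.4 N·m clockwise.
Sack of grain: 32.2 × 9.8 = 315.6 N down at 1.48 m → arm 1.48 m, τ = 315.6 × 1.48 = 467.1 N·m clockwise.
Net load moment about support A = 1092 N·m clockwise.
Reaction R at support B is upward at 2.41 m, arm 2.41 m → moment R × 2.41 counterclockwise.
Balancing moments: R × 2.41 = 1092, giving R = 453 N.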